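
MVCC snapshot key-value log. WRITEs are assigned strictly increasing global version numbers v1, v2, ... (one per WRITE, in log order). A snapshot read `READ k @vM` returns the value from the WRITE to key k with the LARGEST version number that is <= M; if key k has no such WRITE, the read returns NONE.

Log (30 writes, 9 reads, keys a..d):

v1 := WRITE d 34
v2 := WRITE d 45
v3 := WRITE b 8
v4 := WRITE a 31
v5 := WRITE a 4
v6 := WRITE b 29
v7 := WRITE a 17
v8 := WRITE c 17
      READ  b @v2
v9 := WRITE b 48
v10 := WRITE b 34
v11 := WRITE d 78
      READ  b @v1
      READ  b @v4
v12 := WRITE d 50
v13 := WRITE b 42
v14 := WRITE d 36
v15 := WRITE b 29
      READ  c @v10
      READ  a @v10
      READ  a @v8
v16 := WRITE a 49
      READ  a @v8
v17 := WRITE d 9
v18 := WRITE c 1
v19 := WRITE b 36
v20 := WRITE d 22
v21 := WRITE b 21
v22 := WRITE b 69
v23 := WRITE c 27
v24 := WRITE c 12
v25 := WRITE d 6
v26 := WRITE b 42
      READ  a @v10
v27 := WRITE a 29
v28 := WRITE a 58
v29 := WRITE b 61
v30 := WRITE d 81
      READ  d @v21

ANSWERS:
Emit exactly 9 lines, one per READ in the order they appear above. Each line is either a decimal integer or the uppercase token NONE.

v1: WRITE d=34  (d history now [(1, 34)])
v2: WRITE d=45  (d history now [(1, 34), (2, 45)])
v3: WRITE b=8  (b history now [(3, 8)])
v4: WRITE a=31  (a history now [(4, 31)])
v5: WRITE a=4  (a history now [(4, 31), (5, 4)])
v6: WRITE b=29  (b history now [(3, 8), (6, 29)])
v7: WRITE a=17  (a history now [(4, 31), (5, 4), (7, 17)])
v8: WRITE c=17  (c history now [(8, 17)])
READ b @v2: history=[(3, 8), (6, 29)] -> no version <= 2 -> NONE
v9: WRITE b=48  (b history now [(3, 8), (6, 29), (9, 48)])
v10: WRITE b=34  (b history now [(3, 8), (6, 29), (9, 48), (10, 34)])
v11: WRITE d=78  (d history now [(1, 34), (2, 45), (11, 78)])
READ b @v1: history=[(3, 8), (6, 29), (9, 48), (10, 34)] -> no version <= 1 -> NONE
READ b @v4: history=[(3, 8), (6, 29), (9, 48), (10, 34)] -> pick v3 -> 8
v12: WRITE d=50  (d history now [(1, 34), (2, 45), (11, 78), (12, 50)])
v13: WRITE b=42  (b history now [(3, 8), (6, 29), (9, 48), (10, 34), (13, 42)])
v14: WRITE d=36  (d history now [(1, 34), (2, 45), (11, 78), (12, 50), (14, 36)])
v15: WRITE b=29  (b history now [(3, 8), (6, 29), (9, 48), (10, 34), (13, 42), (15, 29)])
READ c @v10: history=[(8, 17)] -> pick v8 -> 17
READ a @v10: history=[(4, 31), (5, 4), (7, 17)] -> pick v7 -> 17
READ a @v8: history=[(4, 31), (5, 4), (7, 17)] -> pick v7 -> 17
v16: WRITE a=49  (a history now [(4, 31), (5, 4), (7, 17), (16, 49)])
READ a @v8: history=[(4, 31), (5, 4), (7, 17), (16, 49)] -> pick v7 -> 17
v17: WRITE d=9  (d history now [(1, 34), (2, 45), (11, 78), (12, 50), (14, 36), (17, 9)])
v18: WRITE c=1  (c history now [(8, 17), (18, 1)])
v19: WRITE b=36  (b history now [(3, 8), (6, 29), (9, 48), (10, 34), (13, 42), (15, 29), (19, 36)])
v20: WRITE d=22  (d history now [(1, 34), (2, 45), (11, 78), (12, 50), (14, 36), (17, 9), (20, 22)])
v21: WRITE b=21  (b history now [(3, 8), (6, 29), (9, 48), (10, 34), (13, 42), (15, 29), (19, 36), (21, 21)])
v22: WRITE b=69  (b history now [(3, 8), (6, 29), (9, 48), (10, 34), (13, 42), (15, 29), (19, 36), (21, 21), (22, 69)])
v23: WRITE c=27  (c history now [(8, 17), (18, 1), (23, 27)])
v24: WRITE c=12  (c history now [(8, 17), (18, 1), (23, 27), (24, 12)])
v25: WRITE d=6  (d history now [(1, 34), (2, 45), (11, 78), (12, 50), (14, 36), (17, 9), (20, 22), (25, 6)])
v26: WRITE b=42  (b history now [(3, 8), (6, 29), (9, 48), (10, 34), (13, 42), (15, 29), (19, 36), (21, 21), (22, 69), (26, 42)])
READ a @v10: history=[(4, 31), (5, 4), (7, 17), (16, 49)] -> pick v7 -> 17
v27: WRITE a=29  (a history now [(4, 31), (5, 4), (7, 17), (16, 49), (27, 29)])
v28: WRITE a=58  (a history now [(4, 31), (5, 4), (7, 17), (16, 49), (27, 29), (28, 58)])
v29: WRITE b=61  (b history now [(3, 8), (6, 29), (9, 48), (10, 34), (13, 42), (15, 29), (19, 36), (21, 21), (22, 69), (26, 42), (29, 61)])
v30: WRITE d=81  (d history now [(1, 34), (2, 45), (11, 78), (12, 50), (14, 36), (17, 9), (20, 22), (25, 6), (30, 81)])
READ d @v21: history=[(1, 34), (2, 45), (11, 78), (12, 50), (14, 36), (17, 9), (20, 22), (25, 6), (30, 81)] -> pick v20 -> 22

Answer: NONE
NONE
8
17
17
17
17
17
22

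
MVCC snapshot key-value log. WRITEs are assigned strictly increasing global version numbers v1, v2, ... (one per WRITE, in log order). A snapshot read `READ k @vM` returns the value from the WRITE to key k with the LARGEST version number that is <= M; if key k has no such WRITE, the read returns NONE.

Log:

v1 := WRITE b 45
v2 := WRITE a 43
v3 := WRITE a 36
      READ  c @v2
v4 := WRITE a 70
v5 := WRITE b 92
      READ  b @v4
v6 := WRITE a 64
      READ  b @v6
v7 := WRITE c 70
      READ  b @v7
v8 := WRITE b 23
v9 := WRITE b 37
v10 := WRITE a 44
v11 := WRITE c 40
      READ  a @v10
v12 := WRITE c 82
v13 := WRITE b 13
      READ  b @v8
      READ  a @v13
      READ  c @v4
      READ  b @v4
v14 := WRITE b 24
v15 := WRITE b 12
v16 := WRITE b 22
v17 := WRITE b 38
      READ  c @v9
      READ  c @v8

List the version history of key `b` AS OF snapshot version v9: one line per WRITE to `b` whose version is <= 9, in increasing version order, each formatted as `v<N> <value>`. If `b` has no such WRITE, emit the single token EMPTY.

Scan writes for key=b with version <= 9:
  v1 WRITE b 45 -> keep
  v2 WRITE a 43 -> skip
  v3 WRITE a 36 -> skip
  v4 WRITE a 70 -> skip
  v5 WRITE b 92 -> keep
  v6 WRITE a 64 -> skip
  v7 WRITE c 70 -> skip
  v8 WRITE b 23 -> keep
  v9 WRITE b 37 -> keep
  v10 WRITE a 44 -> skip
  v11 WRITE c 40 -> skip
  v12 WRITE c 82 -> skip
  v13 WRITE b 13 -> drop (> snap)
  v14 WRITE b 24 -> drop (> snap)
  v15 WRITE b 12 -> drop (> snap)
  v16 WRITE b 22 -> drop (> snap)
  v17 WRITE b 38 -> drop (> snap)
Collected: [(1, 45), (5, 92), (8, 23), (9, 37)]

Answer: v1 45
v5 92
v8 23
v9 37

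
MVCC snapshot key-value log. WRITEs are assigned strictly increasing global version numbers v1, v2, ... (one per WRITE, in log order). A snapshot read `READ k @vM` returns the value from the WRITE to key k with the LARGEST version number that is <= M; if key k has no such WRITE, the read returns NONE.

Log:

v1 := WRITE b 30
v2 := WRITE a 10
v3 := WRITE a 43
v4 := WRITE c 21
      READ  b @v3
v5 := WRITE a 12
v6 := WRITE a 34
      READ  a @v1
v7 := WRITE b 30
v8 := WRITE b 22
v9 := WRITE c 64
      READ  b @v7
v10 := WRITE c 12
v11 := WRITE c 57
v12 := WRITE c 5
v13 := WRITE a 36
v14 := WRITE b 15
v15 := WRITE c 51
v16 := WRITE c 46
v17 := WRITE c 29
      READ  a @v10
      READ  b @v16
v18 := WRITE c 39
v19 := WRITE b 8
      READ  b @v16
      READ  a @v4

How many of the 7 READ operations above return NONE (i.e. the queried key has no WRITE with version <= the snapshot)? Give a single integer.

Answer: 1

Derivation:
v1: WRITE b=30  (b history now [(1, 30)])
v2: WRITE a=10  (a history now [(2, 10)])
v3: WRITE a=43  (a history now [(2, 10), (3, 43)])
v4: WRITE c=21  (c history now [(4, 21)])
READ b @v3: history=[(1, 30)] -> pick v1 -> 30
v5: WRITE a=12  (a history now [(2, 10), (3, 43), (5, 12)])
v6: WRITE a=34  (a history now [(2, 10), (3, 43), (5, 12), (6, 34)])
READ a @v1: history=[(2, 10), (3, 43), (5, 12), (6, 34)] -> no version <= 1 -> NONE
v7: WRITE b=30  (b history now [(1, 30), (7, 30)])
v8: WRITE b=22  (b history now [(1, 30), (7, 30), (8, 22)])
v9: WRITE c=64  (c history now [(4, 21), (9, 64)])
READ b @v7: history=[(1, 30), (7, 30), (8, 22)] -> pick v7 -> 30
v10: WRITE c=12  (c history now [(4, 21), (9, 64), (10, 12)])
v11: WRITE c=57  (c history now [(4, 21), (9, 64), (10, 12), (11, 57)])
v12: WRITE c=5  (c history now [(4, 21), (9, 64), (10, 12), (11, 57), (12, 5)])
v13: WRITE a=36  (a history now [(2, 10), (3, 43), (5, 12), (6, 34), (13, 36)])
v14: WRITE b=15  (b history now [(1, 30), (7, 30), (8, 22), (14, 15)])
v15: WRITE c=51  (c history now [(4, 21), (9, 64), (10, 12), (11, 57), (12, 5), (15, 51)])
v16: WRITE c=46  (c history now [(4, 21), (9, 64), (10, 12), (11, 57), (12, 5), (15, 51), (16, 46)])
v17: WRITE c=29  (c history now [(4, 21), (9, 64), (10, 12), (11, 57), (12, 5), (15, 51), (16, 46), (17, 29)])
READ a @v10: history=[(2, 10), (3, 43), (5, 12), (6, 34), (13, 36)] -> pick v6 -> 34
READ b @v16: history=[(1, 30), (7, 30), (8, 22), (14, 15)] -> pick v14 -> 15
v18: WRITE c=39  (c history now [(4, 21), (9, 64), (10, 12), (11, 57), (12, 5), (15, 51), (16, 46), (17, 29), (18, 39)])
v19: WRITE b=8  (b history now [(1, 30), (7, 30), (8, 22), (14, 15), (19, 8)])
READ b @v16: history=[(1, 30), (7, 30), (8, 22), (14, 15), (19, 8)] -> pick v14 -> 15
READ a @v4: history=[(2, 10), (3, 43), (5, 12), (6, 34), (13, 36)] -> pick v3 -> 43
Read results in order: ['30', 'NONE', '30', '34', '15', '15', '43']
NONE count = 1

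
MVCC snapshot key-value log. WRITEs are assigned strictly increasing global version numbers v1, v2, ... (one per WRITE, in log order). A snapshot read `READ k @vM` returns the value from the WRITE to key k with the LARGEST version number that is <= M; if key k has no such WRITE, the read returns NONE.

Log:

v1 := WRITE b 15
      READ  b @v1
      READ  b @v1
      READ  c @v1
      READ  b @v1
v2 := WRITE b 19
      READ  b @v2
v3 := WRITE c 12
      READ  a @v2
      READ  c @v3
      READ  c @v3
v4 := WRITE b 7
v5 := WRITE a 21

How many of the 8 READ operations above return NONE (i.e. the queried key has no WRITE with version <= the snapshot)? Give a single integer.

v1: WRITE b=15  (b history now [(1, 15)])
READ b @v1: history=[(1, 15)] -> pick v1 -> 15
READ b @v1: history=[(1, 15)] -> pick v1 -> 15
READ c @v1: history=[] -> no version <= 1 -> NONE
READ b @v1: history=[(1, 15)] -> pick v1 -> 15
v2: WRITE b=19  (b history now [(1, 15), (2, 19)])
READ b @v2: history=[(1, 15), (2, 19)] -> pick v2 -> 19
v3: WRITE c=12  (c history now [(3, 12)])
READ a @v2: history=[] -> no version <= 2 -> NONE
READ c @v3: history=[(3, 12)] -> pick v3 -> 12
READ c @v3: history=[(3, 12)] -> pick v3 -> 12
v4: WRITE b=7  (b history now [(1, 15), (2, 19), (4, 7)])
v5: WRITE a=21  (a history now [(5, 21)])
Read results in order: ['15', '15', 'NONE', '15', '19', 'NONE', '12', '12']
NONE count = 2

Answer: 2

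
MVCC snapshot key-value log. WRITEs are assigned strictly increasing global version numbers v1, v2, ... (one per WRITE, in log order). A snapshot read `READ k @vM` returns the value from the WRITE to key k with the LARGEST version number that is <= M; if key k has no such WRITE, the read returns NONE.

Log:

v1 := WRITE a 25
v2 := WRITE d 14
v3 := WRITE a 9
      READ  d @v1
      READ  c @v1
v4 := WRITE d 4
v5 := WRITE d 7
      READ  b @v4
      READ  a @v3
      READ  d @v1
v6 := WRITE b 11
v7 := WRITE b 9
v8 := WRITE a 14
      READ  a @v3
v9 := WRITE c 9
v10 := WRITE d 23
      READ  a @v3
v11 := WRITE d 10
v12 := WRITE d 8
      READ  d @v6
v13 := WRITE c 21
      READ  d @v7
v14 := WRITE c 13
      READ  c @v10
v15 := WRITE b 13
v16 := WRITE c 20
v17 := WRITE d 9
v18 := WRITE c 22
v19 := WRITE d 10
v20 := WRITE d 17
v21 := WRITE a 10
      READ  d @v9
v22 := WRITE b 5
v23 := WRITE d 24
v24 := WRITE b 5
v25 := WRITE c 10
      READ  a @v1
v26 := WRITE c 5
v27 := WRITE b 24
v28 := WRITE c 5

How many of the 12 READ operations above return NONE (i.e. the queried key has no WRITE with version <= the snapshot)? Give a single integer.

v1: WRITE a=25  (a history now [(1, 25)])
v2: WRITE d=14  (d history now [(2, 14)])
v3: WRITE a=9  (a history now [(1, 25), (3, 9)])
READ d @v1: history=[(2, 14)] -> no version <= 1 -> NONE
READ c @v1: history=[] -> no version <= 1 -> NONE
v4: WRITE d=4  (d history now [(2, 14), (4, 4)])
v5: WRITE d=7  (d history now [(2, 14), (4, 4), (5, 7)])
READ b @v4: history=[] -> no version <= 4 -> NONE
READ a @v3: history=[(1, 25), (3, 9)] -> pick v3 -> 9
READ d @v1: history=[(2, 14), (4, 4), (5, 7)] -> no version <= 1 -> NONE
v6: WRITE b=11  (b history now [(6, 11)])
v7: WRITE b=9  (b history now [(6, 11), (7, 9)])
v8: WRITE a=14  (a history now [(1, 25), (3, 9), (8, 14)])
READ a @v3: history=[(1, 25), (3, 9), (8, 14)] -> pick v3 -> 9
v9: WRITE c=9  (c history now [(9, 9)])
v10: WRITE d=23  (d history now [(2, 14), (4, 4), (5, 7), (10, 23)])
READ a @v3: history=[(1, 25), (3, 9), (8, 14)] -> pick v3 -> 9
v11: WRITE d=10  (d history now [(2, 14), (4, 4), (5, 7), (10, 23), (11, 10)])
v12: WRITE d=8  (d history now [(2, 14), (4, 4), (5, 7), (10, 23), (11, 10), (12, 8)])
READ d @v6: history=[(2, 14), (4, 4), (5, 7), (10, 23), (11, 10), (12, 8)] -> pick v5 -> 7
v13: WRITE c=21  (c history now [(9, 9), (13, 21)])
READ d @v7: history=[(2, 14), (4, 4), (5, 7), (10, 23), (11, 10), (12, 8)] -> pick v5 -> 7
v14: WRITE c=13  (c history now [(9, 9), (13, 21), (14, 13)])
READ c @v10: history=[(9, 9), (13, 21), (14, 13)] -> pick v9 -> 9
v15: WRITE b=13  (b history now [(6, 11), (7, 9), (15, 13)])
v16: WRITE c=20  (c history now [(9, 9), (13, 21), (14, 13), (16, 20)])
v17: WRITE d=9  (d history now [(2, 14), (4, 4), (5, 7), (10, 23), (11, 10), (12, 8), (17, 9)])
v18: WRITE c=22  (c history now [(9, 9), (13, 21), (14, 13), (16, 20), (18, 22)])
v19: WRITE d=10  (d history now [(2, 14), (4, 4), (5, 7), (10, 23), (11, 10), (12, 8), (17, 9), (19, 10)])
v20: WRITE d=17  (d history now [(2, 14), (4, 4), (5, 7), (10, 23), (11, 10), (12, 8), (17, 9), (19, 10), (20, 17)])
v21: WRITE a=10  (a history now [(1, 25), (3, 9), (8, 14), (21, 10)])
READ d @v9: history=[(2, 14), (4, 4), (5, 7), (10, 23), (11, 10), (12, 8), (17, 9), (19, 10), (20, 17)] -> pick v5 -> 7
v22: WRITE b=5  (b history now [(6, 11), (7, 9), (15, 13), (22, 5)])
v23: WRITE d=24  (d history now [(2, 14), (4, 4), (5, 7), (10, 23), (11, 10), (12, 8), (17, 9), (19, 10), (20, 17), (23, 24)])
v24: WRITE b=5  (b history now [(6, 11), (7, 9), (15, 13), (22, 5), (24, 5)])
v25: WRITE c=10  (c history now [(9, 9), (13, 21), (14, 13), (16, 20), (18, 22), (25, 10)])
READ a @v1: history=[(1, 25), (3, 9), (8, 14), (21, 10)] -> pick v1 -> 25
v26: WRITE c=5  (c history now [(9, 9), (13, 21), (14, 13), (16, 20), (18, 22), (25, 10), (26, 5)])
v27: WRITE b=24  (b history now [(6, 11), (7, 9), (15, 13), (22, 5), (24, 5), (27, 24)])
v28: WRITE c=5  (c history now [(9, 9), (13, 21), (14, 13), (16, 20), (18, 22), (25, 10), (26, 5), (28, 5)])
Read results in order: ['NONE', 'NONE', 'NONE', '9', 'NONE', '9', '9', '7', '7', '9', '7', '25']
NONE count = 4

Answer: 4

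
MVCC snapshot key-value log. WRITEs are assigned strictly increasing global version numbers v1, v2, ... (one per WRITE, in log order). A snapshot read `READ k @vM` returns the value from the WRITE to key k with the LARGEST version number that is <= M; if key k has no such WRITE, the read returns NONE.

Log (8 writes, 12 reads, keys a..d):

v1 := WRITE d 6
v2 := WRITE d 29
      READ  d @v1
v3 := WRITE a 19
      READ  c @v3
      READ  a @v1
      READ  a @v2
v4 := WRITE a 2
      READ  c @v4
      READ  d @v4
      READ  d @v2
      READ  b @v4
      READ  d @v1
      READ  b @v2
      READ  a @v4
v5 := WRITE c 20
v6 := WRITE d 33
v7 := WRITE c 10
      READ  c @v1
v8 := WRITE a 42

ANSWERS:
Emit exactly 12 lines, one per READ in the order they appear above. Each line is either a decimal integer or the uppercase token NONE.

Answer: 6
NONE
NONE
NONE
NONE
29
29
NONE
6
NONE
2
NONE

Derivation:
v1: WRITE d=6  (d history now [(1, 6)])
v2: WRITE d=29  (d history now [(1, 6), (2, 29)])
READ d @v1: history=[(1, 6), (2, 29)] -> pick v1 -> 6
v3: WRITE a=19  (a history now [(3, 19)])
READ c @v3: history=[] -> no version <= 3 -> NONE
READ a @v1: history=[(3, 19)] -> no version <= 1 -> NONE
READ a @v2: history=[(3, 19)] -> no version <= 2 -> NONE
v4: WRITE a=2  (a history now [(3, 19), (4, 2)])
READ c @v4: history=[] -> no version <= 4 -> NONE
READ d @v4: history=[(1, 6), (2, 29)] -> pick v2 -> 29
READ d @v2: history=[(1, 6), (2, 29)] -> pick v2 -> 29
READ b @v4: history=[] -> no version <= 4 -> NONE
READ d @v1: history=[(1, 6), (2, 29)] -> pick v1 -> 6
READ b @v2: history=[] -> no version <= 2 -> NONE
READ a @v4: history=[(3, 19), (4, 2)] -> pick v4 -> 2
v5: WRITE c=20  (c history now [(5, 20)])
v6: WRITE d=33  (d history now [(1, 6), (2, 29), (6, 33)])
v7: WRITE c=10  (c history now [(5, 20), (7, 10)])
READ c @v1: history=[(5, 20), (7, 10)] -> no version <= 1 -> NONE
v8: WRITE a=42  (a history now [(3, 19), (4, 2), (8, 42)])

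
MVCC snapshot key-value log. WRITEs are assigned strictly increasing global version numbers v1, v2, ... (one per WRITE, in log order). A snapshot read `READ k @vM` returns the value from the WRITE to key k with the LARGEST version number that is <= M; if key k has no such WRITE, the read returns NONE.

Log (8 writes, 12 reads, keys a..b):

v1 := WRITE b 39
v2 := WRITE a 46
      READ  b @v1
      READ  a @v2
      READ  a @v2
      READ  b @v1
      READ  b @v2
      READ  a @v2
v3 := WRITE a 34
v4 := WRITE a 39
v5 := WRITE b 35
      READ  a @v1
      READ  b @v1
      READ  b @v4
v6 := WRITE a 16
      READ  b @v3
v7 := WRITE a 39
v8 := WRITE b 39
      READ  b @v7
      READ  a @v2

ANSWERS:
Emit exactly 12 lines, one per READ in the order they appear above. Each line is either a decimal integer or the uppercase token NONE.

v1: WRITE b=39  (b history now [(1, 39)])
v2: WRITE a=46  (a history now [(2, 46)])
READ b @v1: history=[(1, 39)] -> pick v1 -> 39
READ a @v2: history=[(2, 46)] -> pick v2 -> 46
READ a @v2: history=[(2, 46)] -> pick v2 -> 46
READ b @v1: history=[(1, 39)] -> pick v1 -> 39
READ b @v2: history=[(1, 39)] -> pick v1 -> 39
READ a @v2: history=[(2, 46)] -> pick v2 -> 46
v3: WRITE a=34  (a history now [(2, 46), (3, 34)])
v4: WRITE a=39  (a history now [(2, 46), (3, 34), (4, 39)])
v5: WRITE b=35  (b history now [(1, 39), (5, 35)])
READ a @v1: history=[(2, 46), (3, 34), (4, 39)] -> no version <= 1 -> NONE
READ b @v1: history=[(1, 39), (5, 35)] -> pick v1 -> 39
READ b @v4: history=[(1, 39), (5, 35)] -> pick v1 -> 39
v6: WRITE a=16  (a history now [(2, 46), (3, 34), (4, 39), (6, 16)])
READ b @v3: history=[(1, 39), (5, 35)] -> pick v1 -> 39
v7: WRITE a=39  (a history now [(2, 46), (3, 34), (4, 39), (6, 16), (7, 39)])
v8: WRITE b=39  (b history now [(1, 39), (5, 35), (8, 39)])
READ b @v7: history=[(1, 39), (5, 35), (8, 39)] -> pick v5 -> 35
READ a @v2: history=[(2, 46), (3, 34), (4, 39), (6, 16), (7, 39)] -> pick v2 -> 46

Answer: 39
46
46
39
39
46
NONE
39
39
39
35
46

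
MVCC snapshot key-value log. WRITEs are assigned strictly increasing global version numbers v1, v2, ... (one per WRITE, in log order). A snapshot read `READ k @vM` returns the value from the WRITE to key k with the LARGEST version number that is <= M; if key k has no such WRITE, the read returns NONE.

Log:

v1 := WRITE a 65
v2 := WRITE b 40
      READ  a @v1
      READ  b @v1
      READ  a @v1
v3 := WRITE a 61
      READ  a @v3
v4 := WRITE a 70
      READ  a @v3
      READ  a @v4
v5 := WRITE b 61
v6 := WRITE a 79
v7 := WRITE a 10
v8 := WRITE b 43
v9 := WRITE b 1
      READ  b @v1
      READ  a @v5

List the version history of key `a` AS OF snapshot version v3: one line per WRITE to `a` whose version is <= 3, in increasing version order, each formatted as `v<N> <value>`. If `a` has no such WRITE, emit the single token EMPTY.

Scan writes for key=a with version <= 3:
  v1 WRITE a 65 -> keep
  v2 WRITE b 40 -> skip
  v3 WRITE a 61 -> keep
  v4 WRITE a 70 -> drop (> snap)
  v5 WRITE b 61 -> skip
  v6 WRITE a 79 -> drop (> snap)
  v7 WRITE a 10 -> drop (> snap)
  v8 WRITE b 43 -> skip
  v9 WRITE b 1 -> skip
Collected: [(1, 65), (3, 61)]

Answer: v1 65
v3 61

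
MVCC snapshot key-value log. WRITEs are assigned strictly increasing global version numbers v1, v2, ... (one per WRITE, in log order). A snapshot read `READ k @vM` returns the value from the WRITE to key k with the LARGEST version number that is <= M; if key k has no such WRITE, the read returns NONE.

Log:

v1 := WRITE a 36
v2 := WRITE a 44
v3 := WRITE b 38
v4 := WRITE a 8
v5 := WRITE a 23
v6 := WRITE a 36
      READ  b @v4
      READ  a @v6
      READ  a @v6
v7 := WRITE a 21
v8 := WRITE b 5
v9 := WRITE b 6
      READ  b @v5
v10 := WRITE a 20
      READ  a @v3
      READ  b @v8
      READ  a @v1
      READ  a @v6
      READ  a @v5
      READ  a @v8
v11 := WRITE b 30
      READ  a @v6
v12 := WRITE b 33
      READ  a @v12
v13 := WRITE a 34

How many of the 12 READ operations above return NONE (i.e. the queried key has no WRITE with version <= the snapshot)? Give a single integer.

Answer: 0

Derivation:
v1: WRITE a=36  (a history now [(1, 36)])
v2: WRITE a=44  (a history now [(1, 36), (2, 44)])
v3: WRITE b=38  (b history now [(3, 38)])
v4: WRITE a=8  (a history now [(1, 36), (2, 44), (4, 8)])
v5: WRITE a=23  (a history now [(1, 36), (2, 44), (4, 8), (5, 23)])
v6: WRITE a=36  (a history now [(1, 36), (2, 44), (4, 8), (5, 23), (6, 36)])
READ b @v4: history=[(3, 38)] -> pick v3 -> 38
READ a @v6: history=[(1, 36), (2, 44), (4, 8), (5, 23), (6, 36)] -> pick v6 -> 36
READ a @v6: history=[(1, 36), (2, 44), (4, 8), (5, 23), (6, 36)] -> pick v6 -> 36
v7: WRITE a=21  (a history now [(1, 36), (2, 44), (4, 8), (5, 23), (6, 36), (7, 21)])
v8: WRITE b=5  (b history now [(3, 38), (8, 5)])
v9: WRITE b=6  (b history now [(3, 38), (8, 5), (9, 6)])
READ b @v5: history=[(3, 38), (8, 5), (9, 6)] -> pick v3 -> 38
v10: WRITE a=20  (a history now [(1, 36), (2, 44), (4, 8), (5, 23), (6, 36), (7, 21), (10, 20)])
READ a @v3: history=[(1, 36), (2, 44), (4, 8), (5, 23), (6, 36), (7, 21), (10, 20)] -> pick v2 -> 44
READ b @v8: history=[(3, 38), (8, 5), (9, 6)] -> pick v8 -> 5
READ a @v1: history=[(1, 36), (2, 44), (4, 8), (5, 23), (6, 36), (7, 21), (10, 20)] -> pick v1 -> 36
READ a @v6: history=[(1, 36), (2, 44), (4, 8), (5, 23), (6, 36), (7, 21), (10, 20)] -> pick v6 -> 36
READ a @v5: history=[(1, 36), (2, 44), (4, 8), (5, 23), (6, 36), (7, 21), (10, 20)] -> pick v5 -> 23
READ a @v8: history=[(1, 36), (2, 44), (4, 8), (5, 23), (6, 36), (7, 21), (10, 20)] -> pick v7 -> 21
v11: WRITE b=30  (b history now [(3, 38), (8, 5), (9, 6), (11, 30)])
READ a @v6: history=[(1, 36), (2, 44), (4, 8), (5, 23), (6, 36), (7, 21), (10, 20)] -> pick v6 -> 36
v12: WRITE b=33  (b history now [(3, 38), (8, 5), (9, 6), (11, 30), (12, 33)])
READ a @v12: history=[(1, 36), (2, 44), (4, 8), (5, 23), (6, 36), (7, 21), (10, 20)] -> pick v10 -> 20
v13: WRITE a=34  (a history now [(1, 36), (2, 44), (4, 8), (5, 23), (6, 36), (7, 21), (10, 20), (13, 34)])
Read results in order: ['38', '36', '36', '38', '44', '5', '36', '36', '23', '21', '36', '20']
NONE count = 0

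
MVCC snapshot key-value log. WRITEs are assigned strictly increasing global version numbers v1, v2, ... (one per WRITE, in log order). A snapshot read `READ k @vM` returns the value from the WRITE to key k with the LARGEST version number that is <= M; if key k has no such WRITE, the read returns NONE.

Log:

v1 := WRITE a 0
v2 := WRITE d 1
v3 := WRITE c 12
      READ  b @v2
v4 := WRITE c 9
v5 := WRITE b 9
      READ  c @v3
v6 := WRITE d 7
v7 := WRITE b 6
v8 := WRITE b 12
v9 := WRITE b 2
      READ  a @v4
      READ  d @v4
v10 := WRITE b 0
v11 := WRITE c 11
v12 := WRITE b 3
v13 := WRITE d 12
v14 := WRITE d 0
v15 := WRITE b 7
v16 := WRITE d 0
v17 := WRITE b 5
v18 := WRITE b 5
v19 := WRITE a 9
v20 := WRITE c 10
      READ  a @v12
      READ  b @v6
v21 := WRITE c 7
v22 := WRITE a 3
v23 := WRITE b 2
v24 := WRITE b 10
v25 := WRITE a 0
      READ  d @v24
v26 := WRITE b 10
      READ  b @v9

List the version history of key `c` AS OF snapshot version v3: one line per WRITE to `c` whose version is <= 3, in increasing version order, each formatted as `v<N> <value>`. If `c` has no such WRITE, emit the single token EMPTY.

Scan writes for key=c with version <= 3:
  v1 WRITE a 0 -> skip
  v2 WRITE d 1 -> skip
  v3 WRITE c 12 -> keep
  v4 WRITE c 9 -> drop (> snap)
  v5 WRITE b 9 -> skip
  v6 WRITE d 7 -> skip
  v7 WRITE b 6 -> skip
  v8 WRITE b 12 -> skip
  v9 WRITE b 2 -> skip
  v10 WRITE b 0 -> skip
  v11 WRITE c 11 -> drop (> snap)
  v12 WRITE b 3 -> skip
  v13 WRITE d 12 -> skip
  v14 WRITE d 0 -> skip
  v15 WRITE b 7 -> skip
  v16 WRITE d 0 -> skip
  v17 WRITE b 5 -> skip
  v18 WRITE b 5 -> skip
  v19 WRITE a 9 -> skip
  v20 WRITE c 10 -> drop (> snap)
  v21 WRITE c 7 -> drop (> snap)
  v22 WRITE a 3 -> skip
  v23 WRITE b 2 -> skip
  v24 WRITE b 10 -> skip
  v25 WRITE a 0 -> skip
  v26 WRITE b 10 -> skip
Collected: [(3, 12)]

Answer: v3 12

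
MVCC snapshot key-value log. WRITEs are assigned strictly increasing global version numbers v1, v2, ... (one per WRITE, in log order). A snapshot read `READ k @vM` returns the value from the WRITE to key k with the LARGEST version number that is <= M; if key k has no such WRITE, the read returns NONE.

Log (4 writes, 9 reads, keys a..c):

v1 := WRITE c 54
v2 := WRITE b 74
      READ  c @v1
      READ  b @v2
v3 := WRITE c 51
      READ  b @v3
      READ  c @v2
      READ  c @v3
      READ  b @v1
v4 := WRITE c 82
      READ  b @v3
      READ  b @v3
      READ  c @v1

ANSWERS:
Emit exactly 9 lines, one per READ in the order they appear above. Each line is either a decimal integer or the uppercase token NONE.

Answer: 54
74
74
54
51
NONE
74
74
54

Derivation:
v1: WRITE c=54  (c history now [(1, 54)])
v2: WRITE b=74  (b history now [(2, 74)])
READ c @v1: history=[(1, 54)] -> pick v1 -> 54
READ b @v2: history=[(2, 74)] -> pick v2 -> 74
v3: WRITE c=51  (c history now [(1, 54), (3, 51)])
READ b @v3: history=[(2, 74)] -> pick v2 -> 74
READ c @v2: history=[(1, 54), (3, 51)] -> pick v1 -> 54
READ c @v3: history=[(1, 54), (3, 51)] -> pick v3 -> 51
READ b @v1: history=[(2, 74)] -> no version <= 1 -> NONE
v4: WRITE c=82  (c history now [(1, 54), (3, 51), (4, 82)])
READ b @v3: history=[(2, 74)] -> pick v2 -> 74
READ b @v3: history=[(2, 74)] -> pick v2 -> 74
READ c @v1: history=[(1, 54), (3, 51), (4, 82)] -> pick v1 -> 54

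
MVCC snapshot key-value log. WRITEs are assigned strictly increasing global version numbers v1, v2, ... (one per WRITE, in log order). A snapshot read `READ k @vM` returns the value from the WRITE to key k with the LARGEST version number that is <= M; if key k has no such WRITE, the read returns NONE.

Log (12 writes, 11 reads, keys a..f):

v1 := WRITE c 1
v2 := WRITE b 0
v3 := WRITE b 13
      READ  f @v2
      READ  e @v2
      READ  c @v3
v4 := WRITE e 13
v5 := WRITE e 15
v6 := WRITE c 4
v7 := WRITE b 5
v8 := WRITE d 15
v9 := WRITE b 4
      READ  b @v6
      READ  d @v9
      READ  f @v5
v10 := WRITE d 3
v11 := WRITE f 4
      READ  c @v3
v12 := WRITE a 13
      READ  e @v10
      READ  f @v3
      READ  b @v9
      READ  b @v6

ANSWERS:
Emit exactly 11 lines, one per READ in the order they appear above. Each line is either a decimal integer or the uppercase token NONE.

v1: WRITE c=1  (c history now [(1, 1)])
v2: WRITE b=0  (b history now [(2, 0)])
v3: WRITE b=13  (b history now [(2, 0), (3, 13)])
READ f @v2: history=[] -> no version <= 2 -> NONE
READ e @v2: history=[] -> no version <= 2 -> NONE
READ c @v3: history=[(1, 1)] -> pick v1 -> 1
v4: WRITE e=13  (e history now [(4, 13)])
v5: WRITE e=15  (e history now [(4, 13), (5, 15)])
v6: WRITE c=4  (c history now [(1, 1), (6, 4)])
v7: WRITE b=5  (b history now [(2, 0), (3, 13), (7, 5)])
v8: WRITE d=15  (d history now [(8, 15)])
v9: WRITE b=4  (b history now [(2, 0), (3, 13), (7, 5), (9, 4)])
READ b @v6: history=[(2, 0), (3, 13), (7, 5), (9, 4)] -> pick v3 -> 13
READ d @v9: history=[(8, 15)] -> pick v8 -> 15
READ f @v5: history=[] -> no version <= 5 -> NONE
v10: WRITE d=3  (d history now [(8, 15), (10, 3)])
v11: WRITE f=4  (f history now [(11, 4)])
READ c @v3: history=[(1, 1), (6, 4)] -> pick v1 -> 1
v12: WRITE a=13  (a history now [(12, 13)])
READ e @v10: history=[(4, 13), (5, 15)] -> pick v5 -> 15
READ f @v3: history=[(11, 4)] -> no version <= 3 -> NONE
READ b @v9: history=[(2, 0), (3, 13), (7, 5), (9, 4)] -> pick v9 -> 4
READ b @v6: history=[(2, 0), (3, 13), (7, 5), (9, 4)] -> pick v3 -> 13

Answer: NONE
NONE
1
13
15
NONE
1
15
NONE
4
13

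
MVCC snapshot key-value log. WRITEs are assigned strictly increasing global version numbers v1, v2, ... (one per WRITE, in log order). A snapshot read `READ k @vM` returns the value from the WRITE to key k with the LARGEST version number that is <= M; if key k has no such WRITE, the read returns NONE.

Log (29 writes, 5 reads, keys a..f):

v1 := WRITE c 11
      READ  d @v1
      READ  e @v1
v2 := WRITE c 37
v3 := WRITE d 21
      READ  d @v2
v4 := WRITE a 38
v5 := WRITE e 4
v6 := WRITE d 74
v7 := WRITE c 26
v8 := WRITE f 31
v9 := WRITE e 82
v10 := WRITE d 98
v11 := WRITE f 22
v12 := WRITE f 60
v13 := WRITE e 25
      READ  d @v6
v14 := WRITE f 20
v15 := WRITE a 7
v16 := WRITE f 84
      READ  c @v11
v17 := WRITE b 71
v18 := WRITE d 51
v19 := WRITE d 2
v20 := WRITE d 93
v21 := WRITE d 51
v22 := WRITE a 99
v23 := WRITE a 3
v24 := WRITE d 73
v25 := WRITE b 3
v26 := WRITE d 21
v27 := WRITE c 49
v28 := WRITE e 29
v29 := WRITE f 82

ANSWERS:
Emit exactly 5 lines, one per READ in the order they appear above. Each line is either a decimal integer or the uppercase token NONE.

v1: WRITE c=11  (c history now [(1, 11)])
READ d @v1: history=[] -> no version <= 1 -> NONE
READ e @v1: history=[] -> no version <= 1 -> NONE
v2: WRITE c=37  (c history now [(1, 11), (2, 37)])
v3: WRITE d=21  (d history now [(3, 21)])
READ d @v2: history=[(3, 21)] -> no version <= 2 -> NONE
v4: WRITE a=38  (a history now [(4, 38)])
v5: WRITE e=4  (e history now [(5, 4)])
v6: WRITE d=74  (d history now [(3, 21), (6, 74)])
v7: WRITE c=26  (c history now [(1, 11), (2, 37), (7, 26)])
v8: WRITE f=31  (f history now [(8, 31)])
v9: WRITE e=82  (e history now [(5, 4), (9, 82)])
v10: WRITE d=98  (d history now [(3, 21), (6, 74), (10, 98)])
v11: WRITE f=22  (f history now [(8, 31), (11, 22)])
v12: WRITE f=60  (f history now [(8, 31), (11, 22), (12, 60)])
v13: WRITE e=25  (e history now [(5, 4), (9, 82), (13, 25)])
READ d @v6: history=[(3, 21), (6, 74), (10, 98)] -> pick v6 -> 74
v14: WRITE f=20  (f history now [(8, 31), (11, 22), (12, 60), (14, 20)])
v15: WRITE a=7  (a history now [(4, 38), (15, 7)])
v16: WRITE f=84  (f history now [(8, 31), (11, 22), (12, 60), (14, 20), (16, 84)])
READ c @v11: history=[(1, 11), (2, 37), (7, 26)] -> pick v7 -> 26
v17: WRITE b=71  (b history now [(17, 71)])
v18: WRITE d=51  (d history now [(3, 21), (6, 74), (10, 98), (18, 51)])
v19: WRITE d=2  (d history now [(3, 21), (6, 74), (10, 98), (18, 51), (19, 2)])
v20: WRITE d=93  (d history now [(3, 21), (6, 74), (10, 98), (18, 51), (19, 2), (20, 93)])
v21: WRITE d=51  (d history now [(3, 21), (6, 74), (10, 98), (18, 51), (19, 2), (20, 93), (21, 51)])
v22: WRITE a=99  (a history now [(4, 38), (15, 7), (22, 99)])
v23: WRITE a=3  (a history now [(4, 38), (15, 7), (22, 99), (23, 3)])
v24: WRITE d=73  (d history now [(3, 21), (6, 74), (10, 98), (18, 51), (19, 2), (20, 93), (21, 51), (24, 73)])
v25: WRITE b=3  (b history now [(17, 71), (25, 3)])
v26: WRITE d=21  (d history now [(3, 21), (6, 74), (10, 98), (18, 51), (19, 2), (20, 93), (21, 51), (24, 73), (26, 21)])
v27: WRITE c=49  (c history now [(1, 11), (2, 37), (7, 26), (27, 49)])
v28: WRITE e=29  (e history now [(5, 4), (9, 82), (13, 25), (28, 29)])
v29: WRITE f=82  (f history now [(8, 31), (11, 22), (12, 60), (14, 20), (16, 84), (29, 82)])

Answer: NONE
NONE
NONE
74
26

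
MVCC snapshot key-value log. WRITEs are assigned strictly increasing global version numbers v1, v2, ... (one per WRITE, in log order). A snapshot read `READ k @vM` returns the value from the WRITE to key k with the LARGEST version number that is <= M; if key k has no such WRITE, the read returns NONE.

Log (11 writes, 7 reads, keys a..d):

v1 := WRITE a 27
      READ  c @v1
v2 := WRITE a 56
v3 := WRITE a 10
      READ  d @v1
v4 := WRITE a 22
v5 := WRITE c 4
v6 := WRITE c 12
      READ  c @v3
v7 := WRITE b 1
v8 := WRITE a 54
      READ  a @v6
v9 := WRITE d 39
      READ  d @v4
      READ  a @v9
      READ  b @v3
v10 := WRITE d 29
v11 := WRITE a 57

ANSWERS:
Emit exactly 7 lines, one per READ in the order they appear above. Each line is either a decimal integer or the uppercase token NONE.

v1: WRITE a=27  (a history now [(1, 27)])
READ c @v1: history=[] -> no version <= 1 -> NONE
v2: WRITE a=56  (a history now [(1, 27), (2, 56)])
v3: WRITE a=10  (a history now [(1, 27), (2, 56), (3, 10)])
READ d @v1: history=[] -> no version <= 1 -> NONE
v4: WRITE a=22  (a history now [(1, 27), (2, 56), (3, 10), (4, 22)])
v5: WRITE c=4  (c history now [(5, 4)])
v6: WRITE c=12  (c history now [(5, 4), (6, 12)])
READ c @v3: history=[(5, 4), (6, 12)] -> no version <= 3 -> NONE
v7: WRITE b=1  (b history now [(7, 1)])
v8: WRITE a=54  (a history now [(1, 27), (2, 56), (3, 10), (4, 22), (8, 54)])
READ a @v6: history=[(1, 27), (2, 56), (3, 10), (4, 22), (8, 54)] -> pick v4 -> 22
v9: WRITE d=39  (d history now [(9, 39)])
READ d @v4: history=[(9, 39)] -> no version <= 4 -> NONE
READ a @v9: history=[(1, 27), (2, 56), (3, 10), (4, 22), (8, 54)] -> pick v8 -> 54
READ b @v3: history=[(7, 1)] -> no version <= 3 -> NONE
v10: WRITE d=29  (d history now [(9, 39), (10, 29)])
v11: WRITE a=57  (a history now [(1, 27), (2, 56), (3, 10), (4, 22), (8, 54), (11, 57)])

Answer: NONE
NONE
NONE
22
NONE
54
NONE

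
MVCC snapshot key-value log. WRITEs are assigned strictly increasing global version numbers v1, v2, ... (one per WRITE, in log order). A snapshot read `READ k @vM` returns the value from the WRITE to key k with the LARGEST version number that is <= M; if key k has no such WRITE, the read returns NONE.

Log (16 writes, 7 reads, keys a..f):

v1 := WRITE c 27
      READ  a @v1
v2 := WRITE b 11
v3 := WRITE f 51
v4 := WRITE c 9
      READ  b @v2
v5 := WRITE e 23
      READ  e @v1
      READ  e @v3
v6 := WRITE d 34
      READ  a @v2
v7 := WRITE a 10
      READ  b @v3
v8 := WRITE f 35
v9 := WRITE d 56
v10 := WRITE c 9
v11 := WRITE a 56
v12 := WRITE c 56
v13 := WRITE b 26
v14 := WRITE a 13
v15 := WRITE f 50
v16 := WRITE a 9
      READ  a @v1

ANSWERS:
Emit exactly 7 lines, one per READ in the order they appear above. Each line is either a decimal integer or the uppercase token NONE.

v1: WRITE c=27  (c history now [(1, 27)])
READ a @v1: history=[] -> no version <= 1 -> NONE
v2: WRITE b=11  (b history now [(2, 11)])
v3: WRITE f=51  (f history now [(3, 51)])
v4: WRITE c=9  (c history now [(1, 27), (4, 9)])
READ b @v2: history=[(2, 11)] -> pick v2 -> 11
v5: WRITE e=23  (e history now [(5, 23)])
READ e @v1: history=[(5, 23)] -> no version <= 1 -> NONE
READ e @v3: history=[(5, 23)] -> no version <= 3 -> NONE
v6: WRITE d=34  (d history now [(6, 34)])
READ a @v2: history=[] -> no version <= 2 -> NONE
v7: WRITE a=10  (a history now [(7, 10)])
READ b @v3: history=[(2, 11)] -> pick v2 -> 11
v8: WRITE f=35  (f history now [(3, 51), (8, 35)])
v9: WRITE d=56  (d history now [(6, 34), (9, 56)])
v10: WRITE c=9  (c history now [(1, 27), (4, 9), (10, 9)])
v11: WRITE a=56  (a history now [(7, 10), (11, 56)])
v12: WRITE c=56  (c history now [(1, 27), (4, 9), (10, 9), (12, 56)])
v13: WRITE b=26  (b history now [(2, 11), (13, 26)])
v14: WRITE a=13  (a history now [(7, 10), (11, 56), (14, 13)])
v15: WRITE f=50  (f history now [(3, 51), (8, 35), (15, 50)])
v16: WRITE a=9  (a history now [(7, 10), (11, 56), (14, 13), (16, 9)])
READ a @v1: history=[(7, 10), (11, 56), (14, 13), (16, 9)] -> no version <= 1 -> NONE

Answer: NONE
11
NONE
NONE
NONE
11
NONE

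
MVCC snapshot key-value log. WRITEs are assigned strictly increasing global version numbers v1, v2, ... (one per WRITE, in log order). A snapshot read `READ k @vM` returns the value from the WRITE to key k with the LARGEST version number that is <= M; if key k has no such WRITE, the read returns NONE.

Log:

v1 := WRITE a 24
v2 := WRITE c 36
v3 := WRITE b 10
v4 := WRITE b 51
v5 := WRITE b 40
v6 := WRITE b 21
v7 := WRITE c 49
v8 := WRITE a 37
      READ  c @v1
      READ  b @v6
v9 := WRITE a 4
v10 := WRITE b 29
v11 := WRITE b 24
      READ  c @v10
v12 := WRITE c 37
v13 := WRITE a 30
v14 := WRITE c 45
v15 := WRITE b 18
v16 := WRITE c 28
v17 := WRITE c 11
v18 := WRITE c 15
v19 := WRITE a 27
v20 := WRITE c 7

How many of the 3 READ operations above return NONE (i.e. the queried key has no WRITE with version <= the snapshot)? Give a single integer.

v1: WRITE a=24  (a history now [(1, 24)])
v2: WRITE c=36  (c history now [(2, 36)])
v3: WRITE b=10  (b history now [(3, 10)])
v4: WRITE b=51  (b history now [(3, 10), (4, 51)])
v5: WRITE b=40  (b history now [(3, 10), (4, 51), (5, 40)])
v6: WRITE b=21  (b history now [(3, 10), (4, 51), (5, 40), (6, 21)])
v7: WRITE c=49  (c history now [(2, 36), (7, 49)])
v8: WRITE a=37  (a history now [(1, 24), (8, 37)])
READ c @v1: history=[(2, 36), (7, 49)] -> no version <= 1 -> NONE
READ b @v6: history=[(3, 10), (4, 51), (5, 40), (6, 21)] -> pick v6 -> 21
v9: WRITE a=4  (a history now [(1, 24), (8, 37), (9, 4)])
v10: WRITE b=29  (b history now [(3, 10), (4, 51), (5, 40), (6, 21), (10, 29)])
v11: WRITE b=24  (b history now [(3, 10), (4, 51), (5, 40), (6, 21), (10, 29), (11, 24)])
READ c @v10: history=[(2, 36), (7, 49)] -> pick v7 -> 49
v12: WRITE c=37  (c history now [(2, 36), (7, 49), (12, 37)])
v13: WRITE a=30  (a history now [(1, 24), (8, 37), (9, 4), (13, 30)])
v14: WRITE c=45  (c history now [(2, 36), (7, 49), (12, 37), (14, 45)])
v15: WRITE b=18  (b history now [(3, 10), (4, 51), (5, 40), (6, 21), (10, 29), (11, 24), (15, 18)])
v16: WRITE c=28  (c history now [(2, 36), (7, 49), (12, 37), (14, 45), (16, 28)])
v17: WRITE c=11  (c history now [(2, 36), (7, 49), (12, 37), (14, 45), (16, 28), (17, 11)])
v18: WRITE c=15  (c history now [(2, 36), (7, 49), (12, 37), (14, 45), (16, 28), (17, 11), (18, 15)])
v19: WRITE a=27  (a history now [(1, 24), (8, 37), (9, 4), (13, 30), (19, 27)])
v20: WRITE c=7  (c history now [(2, 36), (7, 49), (12, 37), (14, 45), (16, 28), (17, 11), (18, 15), (20, 7)])
Read results in order: ['NONE', '21', '49']
NONE count = 1

Answer: 1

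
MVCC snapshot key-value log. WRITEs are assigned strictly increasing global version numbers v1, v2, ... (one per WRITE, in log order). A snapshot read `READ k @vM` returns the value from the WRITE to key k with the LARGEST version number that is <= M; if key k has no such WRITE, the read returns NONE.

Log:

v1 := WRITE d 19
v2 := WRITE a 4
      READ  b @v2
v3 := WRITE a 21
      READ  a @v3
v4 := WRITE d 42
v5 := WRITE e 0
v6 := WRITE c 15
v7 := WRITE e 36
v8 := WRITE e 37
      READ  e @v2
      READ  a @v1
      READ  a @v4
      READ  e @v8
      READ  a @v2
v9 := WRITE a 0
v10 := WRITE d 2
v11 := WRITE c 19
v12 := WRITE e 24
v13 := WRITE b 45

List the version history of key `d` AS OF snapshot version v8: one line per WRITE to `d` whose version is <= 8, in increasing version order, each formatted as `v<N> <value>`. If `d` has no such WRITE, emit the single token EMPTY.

Answer: v1 19
v4 42

Derivation:
Scan writes for key=d with version <= 8:
  v1 WRITE d 19 -> keep
  v2 WRITE a 4 -> skip
  v3 WRITE a 21 -> skip
  v4 WRITE d 42 -> keep
  v5 WRITE e 0 -> skip
  v6 WRITE c 15 -> skip
  v7 WRITE e 36 -> skip
  v8 WRITE e 37 -> skip
  v9 WRITE a 0 -> skip
  v10 WRITE d 2 -> drop (> snap)
  v11 WRITE c 19 -> skip
  v12 WRITE e 24 -> skip
  v13 WRITE b 45 -> skip
Collected: [(1, 19), (4, 42)]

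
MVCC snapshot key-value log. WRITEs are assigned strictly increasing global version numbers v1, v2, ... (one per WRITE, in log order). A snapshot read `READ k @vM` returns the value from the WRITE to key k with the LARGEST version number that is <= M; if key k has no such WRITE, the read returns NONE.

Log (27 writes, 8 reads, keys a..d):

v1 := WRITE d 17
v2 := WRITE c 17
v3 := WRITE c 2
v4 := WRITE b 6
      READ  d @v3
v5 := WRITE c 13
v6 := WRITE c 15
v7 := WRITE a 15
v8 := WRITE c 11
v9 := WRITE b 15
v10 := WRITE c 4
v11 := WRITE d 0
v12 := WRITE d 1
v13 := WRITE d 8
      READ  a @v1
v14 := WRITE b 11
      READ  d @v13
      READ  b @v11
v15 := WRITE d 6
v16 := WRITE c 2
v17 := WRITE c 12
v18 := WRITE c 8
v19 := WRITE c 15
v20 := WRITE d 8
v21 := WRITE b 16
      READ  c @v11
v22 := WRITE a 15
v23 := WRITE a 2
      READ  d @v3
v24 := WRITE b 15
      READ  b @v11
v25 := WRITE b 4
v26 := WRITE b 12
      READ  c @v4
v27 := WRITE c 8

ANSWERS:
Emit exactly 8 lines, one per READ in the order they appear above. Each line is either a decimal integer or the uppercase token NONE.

v1: WRITE d=17  (d history now [(1, 17)])
v2: WRITE c=17  (c history now [(2, 17)])
v3: WRITE c=2  (c history now [(2, 17), (3, 2)])
v4: WRITE b=6  (b history now [(4, 6)])
READ d @v3: history=[(1, 17)] -> pick v1 -> 17
v5: WRITE c=13  (c history now [(2, 17), (3, 2), (5, 13)])
v6: WRITE c=15  (c history now [(2, 17), (3, 2), (5, 13), (6, 15)])
v7: WRITE a=15  (a history now [(7, 15)])
v8: WRITE c=11  (c history now [(2, 17), (3, 2), (5, 13), (6, 15), (8, 11)])
v9: WRITE b=15  (b history now [(4, 6), (9, 15)])
v10: WRITE c=4  (c history now [(2, 17), (3, 2), (5, 13), (6, 15), (8, 11), (10, 4)])
v11: WRITE d=0  (d history now [(1, 17), (11, 0)])
v12: WRITE d=1  (d history now [(1, 17), (11, 0), (12, 1)])
v13: WRITE d=8  (d history now [(1, 17), (11, 0), (12, 1), (13, 8)])
READ a @v1: history=[(7, 15)] -> no version <= 1 -> NONE
v14: WRITE b=11  (b history now [(4, 6), (9, 15), (14, 11)])
READ d @v13: history=[(1, 17), (11, 0), (12, 1), (13, 8)] -> pick v13 -> 8
READ b @v11: history=[(4, 6), (9, 15), (14, 11)] -> pick v9 -> 15
v15: WRITE d=6  (d history now [(1, 17), (11, 0), (12, 1), (13, 8), (15, 6)])
v16: WRITE c=2  (c history now [(2, 17), (3, 2), (5, 13), (6, 15), (8, 11), (10, 4), (16, 2)])
v17: WRITE c=12  (c history now [(2, 17), (3, 2), (5, 13), (6, 15), (8, 11), (10, 4), (16, 2), (17, 12)])
v18: WRITE c=8  (c history now [(2, 17), (3, 2), (5, 13), (6, 15), (8, 11), (10, 4), (16, 2), (17, 12), (18, 8)])
v19: WRITE c=15  (c history now [(2, 17), (3, 2), (5, 13), (6, 15), (8, 11), (10, 4), (16, 2), (17, 12), (18, 8), (19, 15)])
v20: WRITE d=8  (d history now [(1, 17), (11, 0), (12, 1), (13, 8), (15, 6), (20, 8)])
v21: WRITE b=16  (b history now [(4, 6), (9, 15), (14, 11), (21, 16)])
READ c @v11: history=[(2, 17), (3, 2), (5, 13), (6, 15), (8, 11), (10, 4), (16, 2), (17, 12), (18, 8), (19, 15)] -> pick v10 -> 4
v22: WRITE a=15  (a history now [(7, 15), (22, 15)])
v23: WRITE a=2  (a history now [(7, 15), (22, 15), (23, 2)])
READ d @v3: history=[(1, 17), (11, 0), (12, 1), (13, 8), (15, 6), (20, 8)] -> pick v1 -> 17
v24: WRITE b=15  (b history now [(4, 6), (9, 15), (14, 11), (21, 16), (24, 15)])
READ b @v11: history=[(4, 6), (9, 15), (14, 11), (21, 16), (24, 15)] -> pick v9 -> 15
v25: WRITE b=4  (b history now [(4, 6), (9, 15), (14, 11), (21, 16), (24, 15), (25, 4)])
v26: WRITE b=12  (b history now [(4, 6), (9, 15), (14, 11), (21, 16), (24, 15), (25, 4), (26, 12)])
READ c @v4: history=[(2, 17), (3, 2), (5, 13), (6, 15), (8, 11), (10, 4), (16, 2), (17, 12), (18, 8), (19, 15)] -> pick v3 -> 2
v27: WRITE c=8  (c history now [(2, 17), (3, 2), (5, 13), (6, 15), (8, 11), (10, 4), (16, 2), (17, 12), (18, 8), (19, 15), (27, 8)])

Answer: 17
NONE
8
15
4
17
15
2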